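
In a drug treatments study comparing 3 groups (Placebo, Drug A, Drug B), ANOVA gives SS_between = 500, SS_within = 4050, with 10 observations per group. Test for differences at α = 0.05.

df_between = 2, df_within = 27. F = MS_between/MS_within = 250.0/150.0 = 1.667. F_crit ≈ 3.354. Fail to reject H₀.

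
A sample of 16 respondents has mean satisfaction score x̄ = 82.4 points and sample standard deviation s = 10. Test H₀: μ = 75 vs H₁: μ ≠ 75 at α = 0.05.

t = (x̄ - μ₀)/(s/√n) = (82.4 - 75)/(10/√16) = 2.96. df = 15, critical t = ±2.131. Reject H₀.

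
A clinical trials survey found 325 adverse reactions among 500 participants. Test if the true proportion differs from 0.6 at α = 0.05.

p̂ = 0.65, p₀ = 0.6. z = (p̂ - p₀)/√(p₀(1-p₀)/n) = 2.282. Critical: ±1.96. Reject H₀.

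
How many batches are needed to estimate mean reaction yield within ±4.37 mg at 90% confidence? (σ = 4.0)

n = (z*σ/E)² = (1.645×4.0/4.37)² = 2.3 → n = 3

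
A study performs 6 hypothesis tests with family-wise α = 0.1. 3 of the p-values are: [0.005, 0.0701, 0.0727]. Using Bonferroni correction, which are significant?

Bonferroni α = 0.1/6 = 0.01667. Significant p-values: [0.005]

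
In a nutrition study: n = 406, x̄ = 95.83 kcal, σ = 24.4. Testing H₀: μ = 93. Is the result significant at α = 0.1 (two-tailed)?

z = (95.83 - 93)/(24.4/√406) = 2.337. Since |z| > 1.645, significant at α = 0.1.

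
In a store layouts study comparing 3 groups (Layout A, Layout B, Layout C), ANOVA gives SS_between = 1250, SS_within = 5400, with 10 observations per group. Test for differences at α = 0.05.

df_between = 2, df_within = 27. F = MS_between/MS_within = 625.0/200.0 = 3.125. F_crit ≈ 3.354. Fail to reject H₀.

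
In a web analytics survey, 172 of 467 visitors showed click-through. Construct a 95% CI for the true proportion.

p̂ = 0.368. CI = p̂ ± z*√(p̂(1-p̂)/n) = (0.325, 0.412)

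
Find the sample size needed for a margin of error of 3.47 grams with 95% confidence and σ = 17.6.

n = (z*σ/E)² = (1.96×17.6/3.47)² = 98.8 → n = 99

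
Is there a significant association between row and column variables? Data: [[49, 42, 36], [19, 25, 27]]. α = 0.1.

χ² = 3.257. df = 2, critical = 4.605. Fail to reject H₀. No evidence of dependence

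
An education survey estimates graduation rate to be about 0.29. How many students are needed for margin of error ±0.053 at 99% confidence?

n = z²p(1-p)/E² = 2.576²×0.29×0.71/0.053² = 486.4 → n = 487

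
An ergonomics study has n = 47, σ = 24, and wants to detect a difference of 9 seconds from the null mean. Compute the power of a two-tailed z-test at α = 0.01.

SE = σ/√n = 24/√47 = 3.501. Non-centrality λ = d/SE = 9/3.501 = 2.571. Power ≈ Φ(λ - z_{α/2}) = Φ(2.571 - 2.576) = Φ(-0.005) = 0.498.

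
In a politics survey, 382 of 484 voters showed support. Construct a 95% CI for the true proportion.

p̂ = 0.789. CI = p̂ ± z*√(p̂(1-p̂)/n) = (0.753, 0.826)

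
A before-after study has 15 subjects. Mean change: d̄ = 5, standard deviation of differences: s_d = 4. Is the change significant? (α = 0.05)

t = d̄/(s_d/√n) = 5/(4/√15) = 4.841. df = 14, critical t = ±2.145. Reject H₀.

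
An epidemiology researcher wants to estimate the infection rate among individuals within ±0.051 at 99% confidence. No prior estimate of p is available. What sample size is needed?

Conservative approach: use p = 0.5 (maximizes p(1-p) = 0.25). n = z²(0.25)/E² = 2.576²×0.25/0.051² = 637.8 → n = 638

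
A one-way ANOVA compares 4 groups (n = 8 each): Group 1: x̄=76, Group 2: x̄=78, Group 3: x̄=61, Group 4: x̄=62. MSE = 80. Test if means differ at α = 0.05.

Grand mean = 69.25. SS_between = 1942.0, MS_between = 647.33. F = 8.092, F_crit ≈ 2.947. Reject H₀.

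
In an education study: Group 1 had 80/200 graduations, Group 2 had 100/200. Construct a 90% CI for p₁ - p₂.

p̂₁ = 0.4, p̂₂ = 0.5. Difference = -0.1. CI = (-0.181, -0.019)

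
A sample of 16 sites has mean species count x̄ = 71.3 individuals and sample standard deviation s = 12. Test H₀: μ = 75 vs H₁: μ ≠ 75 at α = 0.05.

t = (x̄ - μ₀)/(s/√n) = (71.3 - 75)/(12/√16) = -1.233. df = 15, critical t = ±2.131. Fail to reject H₀.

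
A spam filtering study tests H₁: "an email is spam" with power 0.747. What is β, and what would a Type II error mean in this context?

β = 1 - power = 1 - 0.747 = 0.253. A Type II error is failing to reject H₀ when H₀ is false (false negative) — here, failing to conclude that an email is spam when in fact it is true. Consequence: a spam email lands in the inbox.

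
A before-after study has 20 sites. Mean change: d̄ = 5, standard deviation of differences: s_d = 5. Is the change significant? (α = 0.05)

t = d̄/(s_d/√n) = 5/(5/√20) = 4.472. df = 19, critical t = ±2.093. Reject H₀.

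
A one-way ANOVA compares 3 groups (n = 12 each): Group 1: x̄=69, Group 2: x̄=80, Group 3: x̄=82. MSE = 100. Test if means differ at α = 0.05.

Grand mean = 77.0. SS_between = 1176.0, MS_between = 588.0. F = 5.88, F_crit ≈ 3.285. Reject H₀.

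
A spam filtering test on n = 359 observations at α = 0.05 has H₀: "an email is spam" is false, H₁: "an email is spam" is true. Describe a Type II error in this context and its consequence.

Type II error: failing to reject H₀ when it is false — concluding that an email is spam is not supported when in fact it is. Consequence: a spam email lands in the inbox.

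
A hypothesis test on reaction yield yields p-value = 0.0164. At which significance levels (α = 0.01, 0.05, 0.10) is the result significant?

p = 0.0164. Significant at: α = 0.05, 0.1.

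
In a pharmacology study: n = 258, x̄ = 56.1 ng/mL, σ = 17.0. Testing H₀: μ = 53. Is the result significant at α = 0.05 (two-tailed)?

z = (56.1 - 53)/(17.0/√258) = 2.929. Since |z| > 1.96, significant at α = 0.05.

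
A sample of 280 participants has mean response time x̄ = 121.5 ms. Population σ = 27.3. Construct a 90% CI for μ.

CI = x̄ ± z*(σ/√n) = 121.5 ± 1.645(27.3/√280) = 121.5 ± 2.68 = (118.82, 124.18)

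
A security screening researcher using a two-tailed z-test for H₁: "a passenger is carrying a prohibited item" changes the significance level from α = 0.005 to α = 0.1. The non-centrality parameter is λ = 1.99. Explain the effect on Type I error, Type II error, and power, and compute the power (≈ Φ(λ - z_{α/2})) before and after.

Increasing α from 0.005 to 0.1:
• Type I error rate increases (α is the Type I rate by definition).
• Critical value moves from z_{α/2} = 2.807 to 1.645, so power = Φ(λ - z_{α/2}) goes from Φ(1.99 - 2.807) = 0.207 to Φ(1.99 - 1.645) = 0.635.
• Type II error rate β = 1 - power therefore decreases (0.793 → 0.365).
Appropriate when false negatives are costly — here, letting a prohibited item through — security breach.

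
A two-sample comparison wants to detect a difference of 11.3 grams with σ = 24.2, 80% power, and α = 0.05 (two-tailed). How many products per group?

n per group = 2(z_α/2 + z_β)²σ²/d² = 2×(1.96 + 0.84)²×24.2²/11.3² = 71.9 → n = 72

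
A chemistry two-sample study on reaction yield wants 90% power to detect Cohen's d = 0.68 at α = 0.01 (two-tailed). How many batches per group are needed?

z_{α/2} = 2.576, z_β = Φ⁻¹(0.9) = 1.282. For medium effect (d = 0.68): n per group = 2(z_{α/2} + z_β)²/d² = 2(2.576 + 1.282)²/0.68² = 64.4 → 65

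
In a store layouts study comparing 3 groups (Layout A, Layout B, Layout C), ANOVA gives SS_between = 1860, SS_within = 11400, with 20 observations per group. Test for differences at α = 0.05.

df_between = 2, df_within = 57. F = MS_between/MS_within = 930.0/200.0 = 4.65. F_crit ≈ 3.159. Reject H₀. At least one mean differs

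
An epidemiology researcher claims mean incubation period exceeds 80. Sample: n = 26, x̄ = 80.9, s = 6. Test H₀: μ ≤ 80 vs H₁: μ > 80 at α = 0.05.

t = (80.9 - 80)/(6/√26) = 0.765, df = 25. Critical t = 1.708. Fail to reject H₀.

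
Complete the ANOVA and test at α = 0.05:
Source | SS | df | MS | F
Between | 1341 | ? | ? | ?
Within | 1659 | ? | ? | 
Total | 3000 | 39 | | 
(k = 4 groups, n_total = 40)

df_between = 3, df_within = 36. MS_between = 447.0, MS_within = 46.08. F = 9.7, F_crit ≈ 2.866. Reject H₀.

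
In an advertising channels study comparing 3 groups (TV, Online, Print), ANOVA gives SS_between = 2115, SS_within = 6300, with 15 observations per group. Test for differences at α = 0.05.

df_between = 2, df_within = 42. F = MS_between/MS_within = 1057.5/150.0 = 7.05. F_crit ≈ 3.22. Reject H₀. At least one mean differs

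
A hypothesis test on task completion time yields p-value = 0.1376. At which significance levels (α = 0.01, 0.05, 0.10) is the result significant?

p = 0.1376. Not significant at any of the given levels.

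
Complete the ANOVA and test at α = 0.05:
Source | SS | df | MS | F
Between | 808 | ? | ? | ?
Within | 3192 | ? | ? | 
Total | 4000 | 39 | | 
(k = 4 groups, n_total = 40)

df_between = 3, df_within = 36. MS_between = 269.33, MS_within = 88.67. F = 3.038, F_crit ≈ 2.866. Reject H₀.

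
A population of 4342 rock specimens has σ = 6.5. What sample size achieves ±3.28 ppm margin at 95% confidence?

Without FPC: n₀ = (1.96×6.5/3.28)² = 15.087. With FPC: n = n₀N/(n₀+N-1) = 15.04 → n = 16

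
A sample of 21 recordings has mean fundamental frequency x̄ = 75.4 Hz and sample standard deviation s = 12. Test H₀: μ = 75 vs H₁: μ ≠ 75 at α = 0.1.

t = (x̄ - μ₀)/(s/√n) = (75.4 - 75)/(12/√21) = 0.153. df = 20, critical t = ±1.725. Fail to reject H₀.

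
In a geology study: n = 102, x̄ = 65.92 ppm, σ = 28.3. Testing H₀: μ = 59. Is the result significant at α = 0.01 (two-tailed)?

z = (65.92 - 59)/(28.3/√102) = 2.47. Since |z| ≤ 2.576, not significant at α = 0.01.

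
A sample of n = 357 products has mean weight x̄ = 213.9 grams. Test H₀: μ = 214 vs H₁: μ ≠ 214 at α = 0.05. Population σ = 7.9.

z = (x̄ - μ₀)/(σ/√n) = (213.9 - 214)/(7.9/√357) = -0.239. Critical value: ±1.96. Since |-0.239| ≤ 1.96, Fail to reject H₀.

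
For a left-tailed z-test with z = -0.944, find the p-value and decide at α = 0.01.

p = P(Z < -0.944) = Φ(-0.944) ≈ 0.1726. Since p ≥ 0.01, fail to reject H₀ (not significant) at α = 0.01.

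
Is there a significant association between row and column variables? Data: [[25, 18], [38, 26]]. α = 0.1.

χ² = 0.016. df = 1, critical = 2.706. Fail to reject H₀. No evidence of dependence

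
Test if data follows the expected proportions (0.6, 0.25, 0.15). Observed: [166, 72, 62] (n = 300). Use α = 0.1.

Expected: [180.0, 75.0, 45.0]. χ² = 7.631. df = 2, critical = 4.605. Reject H₀.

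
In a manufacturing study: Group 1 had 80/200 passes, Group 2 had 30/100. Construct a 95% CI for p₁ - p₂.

p̂₁ = 0.4, p̂₂ = 0.3. Difference = 0.1. CI = (-0.013, 0.213)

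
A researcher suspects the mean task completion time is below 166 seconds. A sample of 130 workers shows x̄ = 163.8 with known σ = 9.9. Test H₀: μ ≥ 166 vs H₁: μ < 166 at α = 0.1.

z = -2.534. Critical value: -1.28. Reject H₀.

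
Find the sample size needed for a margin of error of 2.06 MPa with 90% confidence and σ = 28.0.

n = (z*σ/E)² = (1.645×28.0/2.06)² = 499.9 → n = 500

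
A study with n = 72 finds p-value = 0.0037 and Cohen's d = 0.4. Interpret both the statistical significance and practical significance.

Statistically significant (p = 0.0037 < 0.05). Cohen's d = 0.4 indicates a small effect size. Both statistical and practical significance should be considered.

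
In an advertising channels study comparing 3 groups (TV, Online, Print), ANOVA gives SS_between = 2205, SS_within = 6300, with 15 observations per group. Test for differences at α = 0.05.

df_between = 2, df_within = 42. F = MS_between/MS_within = 1102.5/150.0 = 7.35. F_crit ≈ 3.22. Reject H₀. At least one mean differs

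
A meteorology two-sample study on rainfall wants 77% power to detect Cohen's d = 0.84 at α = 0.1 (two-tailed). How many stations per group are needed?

z_{α/2} = 1.645, z_β = Φ⁻¹(0.77) = 0.739. For large effect (d = 0.84): n per group = 2(z_{α/2} + z_β)²/d² = 2(1.645 + 0.739)²/0.84² = 16.1 → 17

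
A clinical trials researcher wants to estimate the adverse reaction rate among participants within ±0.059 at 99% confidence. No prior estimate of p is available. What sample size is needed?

Conservative approach: use p = 0.5 (maximizes p(1-p) = 0.25). n = z²(0.25)/E² = 2.576²×0.25/0.059² = 476.6 → n = 477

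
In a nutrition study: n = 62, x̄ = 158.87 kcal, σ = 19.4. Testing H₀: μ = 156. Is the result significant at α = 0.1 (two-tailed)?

z = (158.87 - 156)/(19.4/√62) = 1.165. Since |z| ≤ 1.645, not significant at α = 0.1.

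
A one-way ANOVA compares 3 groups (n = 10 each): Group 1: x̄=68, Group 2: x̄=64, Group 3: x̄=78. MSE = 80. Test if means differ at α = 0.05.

Grand mean = 70.0. SS_between = 1040.0, MS_between = 520.0. F = 6.5, F_crit ≈ 3.354. Reject H₀.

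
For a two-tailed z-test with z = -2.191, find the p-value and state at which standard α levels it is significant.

p = 2·P(Z > |-2.191|) = 2·(1 - Φ(2.191)) ≈ 0.0285. Significant at α = 0.1; Significant at α = 0.05.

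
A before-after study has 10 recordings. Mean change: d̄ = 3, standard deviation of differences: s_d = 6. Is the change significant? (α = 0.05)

t = d̄/(s_d/√n) = 3/(6/√10) = 1.581. df = 9, critical t = ±2.262. Fail to reject H₀.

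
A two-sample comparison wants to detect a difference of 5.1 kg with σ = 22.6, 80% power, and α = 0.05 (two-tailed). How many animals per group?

n per group = 2(z_α/2 + z_β)²σ²/d² = 2×(1.96 + 0.84)²×22.6²/5.1² = 307.9 → n = 308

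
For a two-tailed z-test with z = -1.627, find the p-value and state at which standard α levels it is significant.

p = 2·P(Z > |-1.627|) = 2·(1 - Φ(1.627)) ≈ 0.1037. Not significant at any standard level.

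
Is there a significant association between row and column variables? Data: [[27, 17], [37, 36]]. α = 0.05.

χ² = 1.263. df = 1, critical = 3.841. Fail to reject H₀. No evidence of dependence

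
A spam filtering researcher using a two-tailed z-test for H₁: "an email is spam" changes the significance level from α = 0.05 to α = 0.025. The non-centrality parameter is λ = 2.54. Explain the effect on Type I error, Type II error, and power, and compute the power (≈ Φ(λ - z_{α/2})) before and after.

Decreasing α from 0.05 to 0.025:
• Type I error rate decreases (α is the Type I rate by definition).
• Critical value moves from z_{α/2} = 1.96 to 2.241, so power = Φ(λ - z_{α/2}) goes from Φ(2.54 - 1.96) = 0.719 to Φ(2.54 - 2.241) = 0.618.
• Type II error rate β = 1 - power therefore increases (0.281 → 0.382).
Appropriate when false positives are costly — here, a legitimate email is sent to the spam folder and the user misses it.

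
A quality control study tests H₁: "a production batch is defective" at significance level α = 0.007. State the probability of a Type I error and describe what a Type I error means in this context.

P(Type I error) = α = 0.007. A Type I error is rejecting H₀ when H₀ is actually true (false positive) — here, concluding that a production batch is defective when in fact this is not the case. Consequence: scrapping a good batch — wasted material and cost for no reason.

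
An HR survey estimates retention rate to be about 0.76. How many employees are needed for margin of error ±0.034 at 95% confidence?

n = z²p(1-p)/E² = 1.96²×0.76×0.24/0.034² = 606.1 → n = 607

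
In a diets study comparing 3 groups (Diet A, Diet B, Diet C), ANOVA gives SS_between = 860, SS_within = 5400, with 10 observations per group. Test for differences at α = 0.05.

df_between = 2, df_within = 27. F = MS_between/MS_within = 430.0/200.0 = 2.15. F_crit ≈ 3.354. Fail to reject H₀.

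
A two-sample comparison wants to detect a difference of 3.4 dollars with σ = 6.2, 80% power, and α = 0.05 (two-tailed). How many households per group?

n per group = 2(z_α/2 + z_β)²σ²/d² = 2×(1.96 + 0.84)²×6.2²/3.4² = 52.1 → n = 53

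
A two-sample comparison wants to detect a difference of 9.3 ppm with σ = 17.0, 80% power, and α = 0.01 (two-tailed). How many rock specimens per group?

n per group = 2(z_α/2 + z_β)²σ²/d² = 2×(2.576 + 0.84)²×17.0²/9.3² = 78.0 → n = 78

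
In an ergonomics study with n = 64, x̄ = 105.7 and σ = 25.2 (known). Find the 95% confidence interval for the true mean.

CI = x̄ ± z*(σ/√n) = 105.7 ± 1.96(25.2/√64) = 105.7 ± 6.17 = (99.53, 111.87)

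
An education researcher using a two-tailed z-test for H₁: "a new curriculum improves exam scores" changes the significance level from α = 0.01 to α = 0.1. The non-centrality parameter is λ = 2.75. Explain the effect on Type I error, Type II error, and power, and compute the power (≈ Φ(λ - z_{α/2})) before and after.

Increasing α from 0.01 to 0.1:
• Type I error rate increases (α is the Type I rate by definition).
• Critical value moves from z_{α/2} = 2.576 to 1.645, so power = Φ(λ - z_{α/2}) goes from Φ(2.75 - 2.576) = 0.569 to Φ(2.75 - 1.645) = 0.865.
• Type II error rate β = 1 - power therefore decreases (0.431 → 0.135).
Appropriate when false negatives are costly — here, keeping the old curriculum when the new one would have helped students.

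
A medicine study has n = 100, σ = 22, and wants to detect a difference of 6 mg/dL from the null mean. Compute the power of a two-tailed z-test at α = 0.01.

SE = σ/√n = 22/√100 = 2.2. Non-centrality λ = d/SE = 6/2.2 = 2.727. Power ≈ Φ(λ - z_{α/2}) = Φ(2.727 - 2.576) = Φ(0.151) = 0.56.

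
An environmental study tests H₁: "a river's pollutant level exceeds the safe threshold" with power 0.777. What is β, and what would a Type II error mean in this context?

β = 1 - power = 1 - 0.777 = 0.223. A Type II error is failing to reject H₀ when H₀ is false (false negative) — here, failing to conclude that a river's pollutant level exceeds the safe threshold when in fact it is true. Consequence: allowing unsafe pollution to continue.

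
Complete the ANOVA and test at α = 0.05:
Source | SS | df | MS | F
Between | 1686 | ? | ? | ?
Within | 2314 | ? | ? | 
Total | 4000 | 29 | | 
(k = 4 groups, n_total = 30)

df_between = 3, df_within = 26. MS_between = 562.0, MS_within = 89.0. F = 6.315, F_crit ≈ 2.975. Reject H₀.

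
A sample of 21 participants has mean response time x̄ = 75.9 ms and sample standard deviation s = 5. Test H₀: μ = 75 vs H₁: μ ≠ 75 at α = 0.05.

t = (x̄ - μ₀)/(s/√n) = (75.9 - 75)/(5/√21) = 0.825. df = 20, critical t = ±2.086. Fail to reject H₀.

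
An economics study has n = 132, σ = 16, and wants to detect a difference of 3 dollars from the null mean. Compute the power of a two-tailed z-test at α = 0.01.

SE = σ/√n = 16/√132 = 1.393. Non-centrality λ = d/SE = 3/1.393 = 2.154. Power ≈ Φ(λ - z_{α/2}) = Φ(2.154 - 2.576) = Φ(-0.422) = 0.337.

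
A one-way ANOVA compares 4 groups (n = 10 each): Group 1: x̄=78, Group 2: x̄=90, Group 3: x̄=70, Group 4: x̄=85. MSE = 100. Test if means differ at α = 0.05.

Grand mean = 80.75. SS_between = 2267.5, MS_between = 755.83. F = 7.558, F_crit ≈ 2.866. Reject H₀.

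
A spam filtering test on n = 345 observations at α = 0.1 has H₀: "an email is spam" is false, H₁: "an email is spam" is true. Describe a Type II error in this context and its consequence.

Type II error: failing to reject H₀ when it is false — concluding that an email is spam is not supported when in fact it is. Consequence: a spam email lands in the inbox.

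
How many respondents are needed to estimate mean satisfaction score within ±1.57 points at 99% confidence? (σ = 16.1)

n = (z*σ/E)² = (2.576×16.1/1.57)² = 697.8 → n = 698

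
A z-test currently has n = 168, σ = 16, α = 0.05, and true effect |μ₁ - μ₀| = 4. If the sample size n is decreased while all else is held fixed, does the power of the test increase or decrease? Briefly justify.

Power decreases: a smaller n inflates the standard error σ/√n, pulling the sampling distribution under H₁ back toward the critical value.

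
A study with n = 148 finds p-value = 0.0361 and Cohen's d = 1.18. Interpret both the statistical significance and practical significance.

Statistically significant (p = 0.0361 < 0.05). Cohen's d = 1.18 indicates a large effect size. Both statistical and practical significance should be considered.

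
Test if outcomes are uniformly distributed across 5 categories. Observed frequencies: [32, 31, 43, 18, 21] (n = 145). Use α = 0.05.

Expected = 29 each. χ² = Σ(O-E)²/E = 13.586. df = 4, critical value = 9.488. Reject H₀.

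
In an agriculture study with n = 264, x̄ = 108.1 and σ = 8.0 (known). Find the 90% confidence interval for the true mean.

CI = x̄ ± z*(σ/√n) = 108.1 ± 1.645(8.0/√264) = 108.1 ± 0.81 = (107.29, 108.91)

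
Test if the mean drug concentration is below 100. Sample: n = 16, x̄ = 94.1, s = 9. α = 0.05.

t = (94.1 - 100)/(9/√16) = -2.622, df = 15. Critical t = -1.753. Reject H₀.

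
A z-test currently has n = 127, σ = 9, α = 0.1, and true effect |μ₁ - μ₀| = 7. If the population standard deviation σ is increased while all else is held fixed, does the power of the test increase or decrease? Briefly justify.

Power decreases: a larger σ inflates the standard error σ/√n, pulling the sampling distribution under H₁ back toward the critical value.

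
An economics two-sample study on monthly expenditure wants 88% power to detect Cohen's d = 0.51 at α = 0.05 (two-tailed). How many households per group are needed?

z_{α/2} = 1.96, z_β = Φ⁻¹(0.88) = 1.175. For medium effect (d = 0.51): n per group = 2(z_{α/2} + z_β)²/d² = 2(1.96 + 1.175)²/0.51² = 75.6 → 76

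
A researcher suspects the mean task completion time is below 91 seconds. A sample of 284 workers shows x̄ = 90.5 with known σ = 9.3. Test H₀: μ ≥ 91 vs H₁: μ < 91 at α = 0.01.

z = -0.906. Critical value: -2.33. Fail to reject H₀.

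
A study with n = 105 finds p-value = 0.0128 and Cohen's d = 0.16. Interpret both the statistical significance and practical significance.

Statistically significant (p = 0.0128 < 0.05). Cohen's d = 0.16 indicates a very small effect size. Both statistical and practical significance should be considered.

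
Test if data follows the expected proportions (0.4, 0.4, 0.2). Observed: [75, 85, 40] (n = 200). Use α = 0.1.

Expected: [80.0, 80.0, 40.0]. χ² = 0.625. df = 2, critical = 4.605. Fail to reject H₀.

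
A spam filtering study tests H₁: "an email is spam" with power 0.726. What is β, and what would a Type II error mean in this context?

β = 1 - power = 1 - 0.726 = 0.274. A Type II error is failing to reject H₀ when H₀ is false (false negative) — here, failing to conclude that an email is spam when in fact it is true. Consequence: a spam email lands in the inbox.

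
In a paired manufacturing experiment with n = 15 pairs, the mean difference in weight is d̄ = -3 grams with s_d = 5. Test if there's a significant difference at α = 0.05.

t = d̄/(s_d/√n) = -3/(5/√15) = -2.324. df = 14, critical t = ±2.145. Reject H₀.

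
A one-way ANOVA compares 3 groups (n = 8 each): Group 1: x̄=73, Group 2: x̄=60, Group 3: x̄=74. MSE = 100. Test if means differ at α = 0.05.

Grand mean = 69.0. SS_between = 976.0, MS_between = 488.0. F = 4.88, F_crit ≈ 3.467. Reject H₀.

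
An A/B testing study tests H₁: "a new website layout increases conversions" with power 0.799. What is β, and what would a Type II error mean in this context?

β = 1 - power = 1 - 0.799 = 0.201. A Type II error is failing to reject H₀ when H₀ is false (false negative) — here, failing to conclude that a new website layout increases conversions when in fact it is true. Consequence: discarding a layout that would have improved conversions — lost revenue.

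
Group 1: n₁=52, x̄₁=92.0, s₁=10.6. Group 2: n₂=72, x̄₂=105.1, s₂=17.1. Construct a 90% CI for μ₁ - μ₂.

Difference = -13.1. SE = √(10.6²/52 + 17.1²/72) = 2.494. CI = (-17.2, -9.0)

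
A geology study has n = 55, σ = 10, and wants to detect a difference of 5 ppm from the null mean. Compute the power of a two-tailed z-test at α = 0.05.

SE = σ/√n = 10/√55 = 1.348. Non-centrality λ = d/SE = 5/1.348 = 3.708. Power ≈ Φ(λ - z_{α/2}) = Φ(3.708 - 1.96) = Φ(1.748) = 0.96.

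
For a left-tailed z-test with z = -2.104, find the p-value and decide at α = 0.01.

p = P(Z < -2.104) = Φ(-2.104) ≈ 0.0177. Since p ≥ 0.01, fail to reject H₀ (not significant) at α = 0.01.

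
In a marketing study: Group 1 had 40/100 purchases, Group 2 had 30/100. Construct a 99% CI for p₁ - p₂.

p̂₁ = 0.4, p̂₂ = 0.3. Difference = 0.1. CI = (-0.073, 0.273)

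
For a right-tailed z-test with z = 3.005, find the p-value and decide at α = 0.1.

p = P(Z > 3.005) = 1 - Φ(3.005) ≈ 0.0013. Since p < 0.1, reject H₀ (significant) at α = 0.1.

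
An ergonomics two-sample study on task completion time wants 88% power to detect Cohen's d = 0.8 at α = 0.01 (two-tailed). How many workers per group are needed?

z_{α/2} = 2.576, z_β = Φ⁻¹(0.88) = 1.175. For large effect (d = 0.8): n per group = 2(z_{α/2} + z_β)²/d² = 2(2.576 + 1.175)²/0.8² = 44.0 → 44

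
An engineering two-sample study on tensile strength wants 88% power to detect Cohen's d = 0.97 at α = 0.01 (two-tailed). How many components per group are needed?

z_{α/2} = 2.576, z_β = Φ⁻¹(0.88) = 1.175. For large effect (d = 0.97): n per group = 2(z_{α/2} + z_β)²/d² = 2(2.576 + 1.175)²/0.97² = 29.9 → 30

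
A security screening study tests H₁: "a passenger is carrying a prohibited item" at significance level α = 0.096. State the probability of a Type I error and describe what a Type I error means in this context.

P(Type I error) = α = 0.096. A Type I error is rejecting H₀ when H₀ is actually true (false positive) — here, concluding that a passenger is carrying a prohibited item when in fact this is not the case. Consequence: detaining an innocent passenger — delay and inconvenience.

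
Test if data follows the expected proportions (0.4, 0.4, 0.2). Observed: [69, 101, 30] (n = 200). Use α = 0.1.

Expected: [80.0, 80.0, 40.0]. χ² = 9.525. df = 2, critical = 4.605. Reject H₀.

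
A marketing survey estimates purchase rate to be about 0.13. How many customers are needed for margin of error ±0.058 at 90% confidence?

n = z²p(1-p)/E² = 1.645²×0.13×0.87/0.058² = 91.0 → n = 91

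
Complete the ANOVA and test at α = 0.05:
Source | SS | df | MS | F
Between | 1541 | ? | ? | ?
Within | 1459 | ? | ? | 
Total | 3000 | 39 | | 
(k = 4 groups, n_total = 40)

df_between = 3, df_within = 36. MS_between = 513.67, MS_within = 40.53. F = 12.674, F_crit ≈ 2.866. Reject H₀.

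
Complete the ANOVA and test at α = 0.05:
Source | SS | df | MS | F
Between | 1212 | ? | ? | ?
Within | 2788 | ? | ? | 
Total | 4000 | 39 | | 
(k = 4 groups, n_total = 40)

df_between = 3, df_within = 36. MS_between = 404.0, MS_within = 77.44. F = 5.217, F_crit ≈ 2.866. Reject H₀.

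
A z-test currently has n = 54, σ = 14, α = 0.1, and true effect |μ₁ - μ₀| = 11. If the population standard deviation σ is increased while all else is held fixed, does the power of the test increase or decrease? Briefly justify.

Power decreases: a larger σ inflates the standard error σ/√n, pulling the sampling distribution under H₁ back toward the critical value.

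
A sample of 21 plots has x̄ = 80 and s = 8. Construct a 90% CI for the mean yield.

CI = x̄ ± t*(s/√n) = 80 ± 1.725(8/√21) = (76.99, 83.01)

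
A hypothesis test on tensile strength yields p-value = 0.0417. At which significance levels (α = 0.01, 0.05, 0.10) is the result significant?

p = 0.0417. Significant at: α = 0.05, 0.1.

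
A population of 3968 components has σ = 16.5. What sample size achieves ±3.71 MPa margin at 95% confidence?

Without FPC: n₀ = (1.96×16.5/3.71)² = 75.986. With FPC: n = n₀N/(n₀+N-1) = 74.6 → n = 75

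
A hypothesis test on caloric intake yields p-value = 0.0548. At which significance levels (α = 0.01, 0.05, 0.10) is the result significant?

p = 0.0548. Significant at: α = 0.1.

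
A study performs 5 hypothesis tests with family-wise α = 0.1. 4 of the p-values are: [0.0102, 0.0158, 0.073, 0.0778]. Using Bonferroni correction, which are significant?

Bonferroni α = 0.1/5 = 0.02. Significant p-values: [0.0102, 0.0158]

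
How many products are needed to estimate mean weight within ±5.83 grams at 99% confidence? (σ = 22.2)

n = (z*σ/E)² = (2.576×22.2/5.83)² = 96.2 → n = 97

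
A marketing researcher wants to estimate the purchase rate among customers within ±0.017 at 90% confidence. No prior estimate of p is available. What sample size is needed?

Conservative approach: use p = 0.5 (maximizes p(1-p) = 0.25). n = z²(0.25)/E² = 1.645²×0.25/0.017² = 2340.9 → n = 2341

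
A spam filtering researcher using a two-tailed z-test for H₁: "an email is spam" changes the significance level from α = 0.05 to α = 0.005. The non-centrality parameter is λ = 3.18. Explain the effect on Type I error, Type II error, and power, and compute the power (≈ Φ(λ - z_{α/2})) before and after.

Decreasing α from 0.05 to 0.005:
• Type I error rate decreases (α is the Type I rate by definition).
• Critical value moves from z_{α/2} = 1.96 to 2.807, so power = Φ(λ - z_{α/2}) goes from Φ(3.18 - 1.96) = 0.889 to Φ(3.18 - 2.807) = 0.645.
• Type II error rate β = 1 - power therefore increases (0.111 → 0.355).
Appropriate when false positives are costly — here, a legitimate email is sent to the spam folder and the user misses it.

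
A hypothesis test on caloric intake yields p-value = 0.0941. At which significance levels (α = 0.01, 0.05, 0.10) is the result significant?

p = 0.0941. Significant at: α = 0.1.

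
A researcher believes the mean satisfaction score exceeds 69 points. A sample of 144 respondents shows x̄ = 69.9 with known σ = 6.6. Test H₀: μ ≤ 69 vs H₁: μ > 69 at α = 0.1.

z = 1.636. Critical value: 1.28. Reject H₀.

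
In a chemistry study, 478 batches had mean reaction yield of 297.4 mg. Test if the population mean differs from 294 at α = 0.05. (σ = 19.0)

z = (x̄ - μ₀)/(σ/√n) = (297.4 - 294)/(19.0/√478) = 3.912. Critical value: ±1.96. Since |3.912| > 1.96, Reject H₀.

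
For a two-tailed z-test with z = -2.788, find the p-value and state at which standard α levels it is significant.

p = 2·P(Z > |-2.788|) = 2·(1 - Φ(2.788)) ≈ 0.0053. Significant at α = 0.1; Significant at α = 0.05; Significant at α = 0.01.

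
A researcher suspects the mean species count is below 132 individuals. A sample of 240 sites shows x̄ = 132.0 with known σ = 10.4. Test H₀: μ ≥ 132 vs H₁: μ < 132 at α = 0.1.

z = 0.0. Critical value: -1.28. Fail to reject H₀.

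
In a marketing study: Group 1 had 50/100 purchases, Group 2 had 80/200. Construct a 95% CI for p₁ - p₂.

p̂₁ = 0.5, p̂₂ = 0.4. Difference = 0.1. CI = (-0.019, 0.219)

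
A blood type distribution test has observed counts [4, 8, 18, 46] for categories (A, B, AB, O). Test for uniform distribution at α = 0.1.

Expected = 19 each. χ² = Σ(O-E)²/E = 56.632. df = 3, critical value = 6.251. Reject H₀.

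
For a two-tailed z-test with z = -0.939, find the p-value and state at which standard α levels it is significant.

p = 2·P(Z > |-0.939|) = 2·(1 - Φ(0.939)) ≈ 0.3477. Not significant at any standard level.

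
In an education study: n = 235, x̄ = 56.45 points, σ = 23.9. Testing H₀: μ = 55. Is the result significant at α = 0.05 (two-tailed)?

z = (56.45 - 55)/(23.9/√235) = 0.93. Since |z| ≤ 1.96, not significant at α = 0.05.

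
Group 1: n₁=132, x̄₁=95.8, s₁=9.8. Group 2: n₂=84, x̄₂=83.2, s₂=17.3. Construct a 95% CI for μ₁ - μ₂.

Difference = 12.6. SE = √(9.8²/132 + 17.3²/84) = 2.071. CI = (8.54, 16.66)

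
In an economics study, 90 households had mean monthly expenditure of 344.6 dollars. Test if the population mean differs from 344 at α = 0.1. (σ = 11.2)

z = (x̄ - μ₀)/(σ/√n) = (344.6 - 344)/(11.2/√90) = 0.508. Critical value: ±1.645. Since |0.508| ≤ 1.645, Fail to reject H₀.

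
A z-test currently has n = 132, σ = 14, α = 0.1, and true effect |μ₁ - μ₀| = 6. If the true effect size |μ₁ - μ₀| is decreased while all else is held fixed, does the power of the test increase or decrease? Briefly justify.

Power decreases: a smaller true effect decreases the non-centrality λ = |μ₁ - μ₀|/(σ/√n).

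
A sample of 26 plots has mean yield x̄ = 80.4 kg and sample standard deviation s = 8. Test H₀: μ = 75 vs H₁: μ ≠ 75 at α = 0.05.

t = (x̄ - μ₀)/(s/√n) = (80.4 - 75)/(8/√26) = 3.442. df = 25, critical t = ±2.06. Reject H₀.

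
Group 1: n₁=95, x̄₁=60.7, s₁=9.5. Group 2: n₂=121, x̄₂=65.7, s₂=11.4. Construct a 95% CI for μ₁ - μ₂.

Difference = -5.0. SE = √(9.5²/95 + 11.4²/121) = 1.423. CI = (-7.79, -2.21)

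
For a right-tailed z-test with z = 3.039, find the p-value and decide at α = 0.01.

p = P(Z > 3.039) = 1 - Φ(3.039) ≈ 0.0012. Since p < 0.01, reject H₀ (significant) at α = 0.01.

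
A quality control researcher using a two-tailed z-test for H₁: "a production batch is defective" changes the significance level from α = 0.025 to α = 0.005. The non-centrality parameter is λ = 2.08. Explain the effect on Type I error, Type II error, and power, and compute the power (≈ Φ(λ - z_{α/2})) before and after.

Decreasing α from 0.025 to 0.005:
• Type I error rate decreases (α is the Type I rate by definition).
• Critical value moves from z_{α/2} = 2.241 to 2.807, so power = Φ(λ - z_{α/2}) goes from Φ(2.08 - 2.241) = 0.436 to Φ(2.08 - 2.807) = 0.234.
• Type II error rate β = 1 - power therefore increases (0.564 → 0.766).
Appropriate when false positives are costly — here, scrapping a good batch — wasted material and cost for no reason.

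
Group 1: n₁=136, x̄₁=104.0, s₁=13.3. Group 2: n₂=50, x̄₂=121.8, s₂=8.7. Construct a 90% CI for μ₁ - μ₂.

Difference = -17.8. SE = √(13.3²/136 + 8.7²/50) = 1.678. CI = (-20.56, -15.04)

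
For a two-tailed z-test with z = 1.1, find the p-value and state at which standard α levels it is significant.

p = 2·P(Z > |1.1|) = 2·(1 - Φ(1.1)) ≈ 0.2713. Not significant at any standard level.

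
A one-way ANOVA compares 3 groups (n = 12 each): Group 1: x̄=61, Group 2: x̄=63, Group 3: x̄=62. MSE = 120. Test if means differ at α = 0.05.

Grand mean = 62.0. SS_between = 24.0, MS_between = 12.0. F = 0.1, F_crit ≈ 3.285. Fail to reject H₀.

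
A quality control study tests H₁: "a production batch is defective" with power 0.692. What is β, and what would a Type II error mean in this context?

β = 1 - power = 1 - 0.692 = 0.308. A Type II error is failing to reject H₀ when H₀ is false (false negative) — here, failing to conclude that a production batch is defective when in fact it is true. Consequence: shipping a defective batch — faulty products reach customers.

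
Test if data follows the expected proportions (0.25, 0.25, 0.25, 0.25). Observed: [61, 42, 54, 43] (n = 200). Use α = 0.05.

Expected: [50.0, 50.0, 50.0, 50.0]. χ² = 5.0. df = 3, critical = 7.815. Fail to reject H₀.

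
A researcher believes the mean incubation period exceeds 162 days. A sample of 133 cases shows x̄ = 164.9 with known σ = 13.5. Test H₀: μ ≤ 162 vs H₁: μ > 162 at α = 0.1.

z = 2.477. Critical value: 1.28. Reject H₀.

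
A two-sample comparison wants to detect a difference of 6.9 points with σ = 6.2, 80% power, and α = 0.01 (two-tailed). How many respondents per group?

n per group = 2(z_α/2 + z_β)²σ²/d² = 2×(2.576 + 0.84)²×6.2²/6.9² = 18.8 → n = 19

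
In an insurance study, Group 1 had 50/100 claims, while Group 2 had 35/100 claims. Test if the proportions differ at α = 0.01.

p̂₁ = 0.5, p̂₂ = 0.35, pooled p̂ = 0.425. z = 2.146. Critical: ±2.576. Fail to reject H₀.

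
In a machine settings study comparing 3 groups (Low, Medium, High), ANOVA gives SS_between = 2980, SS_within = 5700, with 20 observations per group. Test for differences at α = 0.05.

df_between = 2, df_within = 57. F = MS_between/MS_within = 1490.0/100.0 = 14.9. F_crit ≈ 3.159. Reject H₀. At least one mean differs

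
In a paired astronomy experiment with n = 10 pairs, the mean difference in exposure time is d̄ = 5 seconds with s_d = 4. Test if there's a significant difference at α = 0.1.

t = d̄/(s_d/√n) = 5/(4/√10) = 3.953. df = 9, critical t = ±1.833. Reject H₀.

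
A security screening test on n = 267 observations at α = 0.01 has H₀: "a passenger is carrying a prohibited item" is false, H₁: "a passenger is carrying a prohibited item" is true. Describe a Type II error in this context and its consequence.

Type II error: failing to reject H₀ when it is false — concluding that a passenger is carrying a prohibited item is not supported when in fact it is. Consequence: letting a prohibited item through — security breach.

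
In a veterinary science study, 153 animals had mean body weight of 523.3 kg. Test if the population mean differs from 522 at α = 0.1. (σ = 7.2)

z = (x̄ - μ₀)/(σ/√n) = (523.3 - 522)/(7.2/√153) = 2.233. Critical value: ±1.645. Since |2.233| > 1.645, Reject H₀.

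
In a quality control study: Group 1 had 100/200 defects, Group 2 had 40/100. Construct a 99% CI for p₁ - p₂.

p̂₁ = 0.5, p̂₂ = 0.4. Difference = 0.1. CI = (-0.056, 0.256)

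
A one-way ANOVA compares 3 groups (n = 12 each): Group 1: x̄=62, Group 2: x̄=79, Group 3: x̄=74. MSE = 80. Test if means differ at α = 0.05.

Grand mean = 71.67. SS_between = 1832.0, MS_between = 916.0. F = 11.45, F_crit ≈ 3.285. Reject H₀.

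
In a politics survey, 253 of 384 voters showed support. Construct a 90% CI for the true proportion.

p̂ = 0.659. CI = p̂ ± z*√(p̂(1-p̂)/n) = (0.619, 0.699)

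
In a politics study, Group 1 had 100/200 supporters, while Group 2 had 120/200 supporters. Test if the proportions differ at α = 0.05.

p̂₁ = 0.5, p̂₂ = 0.6, pooled p̂ = 0.55. z = -2.01. Critical: ±1.96. Reject H₀.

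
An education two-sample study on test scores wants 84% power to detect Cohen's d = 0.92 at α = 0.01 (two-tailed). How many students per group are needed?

z_{α/2} = 2.576, z_β = Φ⁻¹(0.84) = 0.994. For large effect (d = 0.92): n per group = 2(z_{α/2} + z_β)²/d² = 2(2.576 + 0.994)²/0.92² = 30.1 → 31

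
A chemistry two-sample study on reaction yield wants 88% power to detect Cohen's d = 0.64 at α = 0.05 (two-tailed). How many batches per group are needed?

z_{α/2} = 1.96, z_β = Φ⁻¹(0.88) = 1.175. For medium effect (d = 0.64): n per group = 2(z_{α/2} + z_β)²/d² = 2(1.96 + 1.175)²/0.64² = 48.0 → 48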